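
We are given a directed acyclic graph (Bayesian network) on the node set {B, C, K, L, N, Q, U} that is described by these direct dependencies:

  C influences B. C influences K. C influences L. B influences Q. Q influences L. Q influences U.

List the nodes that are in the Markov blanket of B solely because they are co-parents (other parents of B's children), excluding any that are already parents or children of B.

Children of B: Q.
  Q has no other parent.
Excluding nodes already adjacent to B (C, Q), the co-parent-only contribution is {}.

{}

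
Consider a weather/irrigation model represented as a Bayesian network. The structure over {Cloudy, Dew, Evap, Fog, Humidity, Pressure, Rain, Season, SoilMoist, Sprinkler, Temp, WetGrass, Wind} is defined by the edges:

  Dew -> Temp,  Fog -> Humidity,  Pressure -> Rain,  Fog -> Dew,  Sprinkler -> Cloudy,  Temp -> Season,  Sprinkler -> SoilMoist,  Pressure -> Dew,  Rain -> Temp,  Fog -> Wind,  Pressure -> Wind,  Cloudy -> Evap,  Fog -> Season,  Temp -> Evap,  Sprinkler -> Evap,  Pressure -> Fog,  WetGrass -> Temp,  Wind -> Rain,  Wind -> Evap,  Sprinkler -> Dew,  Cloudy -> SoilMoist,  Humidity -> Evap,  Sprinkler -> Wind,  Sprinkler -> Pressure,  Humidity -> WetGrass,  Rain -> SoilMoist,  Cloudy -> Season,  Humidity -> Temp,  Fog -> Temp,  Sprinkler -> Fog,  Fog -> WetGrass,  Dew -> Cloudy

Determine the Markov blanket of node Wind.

The Markov blanket of a node is its parents, its children, and the other parents of its children.
Wind's parents: Fog, Pressure, Sprinkler.
Wind has children Evap, Rain.
Co-parents of Wind (other parents of its children):
  Rain also has parent Pressure.
  Evap also has parents Cloudy, Humidity, Sprinkler, Temp.
So the Markov blanket of Wind is {Cloudy, Evap, Fog, Humidity, Pressure, Rain, Sprinkler, Temp}.

{Cloudy, Evap, Fog, Humidity, Pressure, Rain, Sprinkler, Temp}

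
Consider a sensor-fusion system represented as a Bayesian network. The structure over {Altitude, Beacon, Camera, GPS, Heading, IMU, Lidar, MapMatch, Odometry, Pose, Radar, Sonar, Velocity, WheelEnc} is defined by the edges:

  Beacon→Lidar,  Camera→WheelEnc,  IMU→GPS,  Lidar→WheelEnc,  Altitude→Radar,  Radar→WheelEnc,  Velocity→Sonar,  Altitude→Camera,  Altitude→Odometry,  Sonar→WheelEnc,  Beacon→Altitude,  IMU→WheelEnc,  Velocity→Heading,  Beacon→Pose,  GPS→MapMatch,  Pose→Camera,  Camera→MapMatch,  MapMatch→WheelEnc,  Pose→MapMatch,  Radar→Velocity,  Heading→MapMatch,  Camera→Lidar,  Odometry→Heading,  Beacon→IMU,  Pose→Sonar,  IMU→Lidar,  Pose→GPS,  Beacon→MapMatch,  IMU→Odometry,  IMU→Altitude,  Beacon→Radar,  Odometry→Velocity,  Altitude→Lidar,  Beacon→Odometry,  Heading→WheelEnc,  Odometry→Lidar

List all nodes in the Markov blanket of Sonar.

Sonar's children: WheelEnc.
Sonar has parents Pose, Velocity.
Parents of each child, excluding Sonar:
  parents(WheelEnc) \ {Sonar} = {Camera, Heading, IMU, Lidar, MapMatch, Radar}.
So the Markov blanket of Sonar is {Camera, Heading, IMU, Lidar, MapMatch, Pose, Radar, Velocity, WheelEnc}.

{Camera, Heading, IMU, Lidar, MapMatch, Pose, Radar, Velocity, WheelEnc}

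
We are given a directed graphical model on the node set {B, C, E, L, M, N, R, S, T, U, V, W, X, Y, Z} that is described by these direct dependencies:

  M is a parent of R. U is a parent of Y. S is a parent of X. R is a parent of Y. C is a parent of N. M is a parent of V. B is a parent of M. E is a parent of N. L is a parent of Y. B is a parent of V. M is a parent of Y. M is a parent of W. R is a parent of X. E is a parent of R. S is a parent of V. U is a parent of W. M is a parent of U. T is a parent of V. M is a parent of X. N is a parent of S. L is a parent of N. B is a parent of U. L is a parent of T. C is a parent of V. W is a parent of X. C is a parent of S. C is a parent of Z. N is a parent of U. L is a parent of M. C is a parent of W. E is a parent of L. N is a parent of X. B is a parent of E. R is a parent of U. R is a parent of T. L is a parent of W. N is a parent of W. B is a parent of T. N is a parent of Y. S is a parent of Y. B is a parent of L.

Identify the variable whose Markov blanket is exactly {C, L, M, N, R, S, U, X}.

W

The target node must have every member of {C, L, M, N, R, S, U, X} as a parent, child, or co-parent, and no others.
Parents of W: C, L, M, N, U; children: X; co-parents: M, N, R, S.
These exactly cover the given set, so the node is W.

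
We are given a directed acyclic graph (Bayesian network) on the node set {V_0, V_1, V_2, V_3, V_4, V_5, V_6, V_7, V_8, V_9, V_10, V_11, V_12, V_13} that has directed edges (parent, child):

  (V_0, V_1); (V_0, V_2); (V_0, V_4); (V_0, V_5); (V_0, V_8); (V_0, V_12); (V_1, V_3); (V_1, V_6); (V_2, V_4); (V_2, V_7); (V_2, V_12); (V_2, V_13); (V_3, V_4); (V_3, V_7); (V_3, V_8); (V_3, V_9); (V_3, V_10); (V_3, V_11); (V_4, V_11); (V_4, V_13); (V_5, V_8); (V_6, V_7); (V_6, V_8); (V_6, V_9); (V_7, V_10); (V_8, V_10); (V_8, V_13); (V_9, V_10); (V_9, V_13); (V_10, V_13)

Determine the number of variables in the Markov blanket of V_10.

7

Pa(V_10) = {V_3, V_7, V_8, V_9}.
V_10 has child V_13.
For each child, the remaining parents (spouses of V_10):
  V_13 also has parents V_2, V_4, V_8, V_9.
MB(V_10) = {V_2, V_3, V_4, V_7, V_8, V_9, V_13}, which has 7 nodes.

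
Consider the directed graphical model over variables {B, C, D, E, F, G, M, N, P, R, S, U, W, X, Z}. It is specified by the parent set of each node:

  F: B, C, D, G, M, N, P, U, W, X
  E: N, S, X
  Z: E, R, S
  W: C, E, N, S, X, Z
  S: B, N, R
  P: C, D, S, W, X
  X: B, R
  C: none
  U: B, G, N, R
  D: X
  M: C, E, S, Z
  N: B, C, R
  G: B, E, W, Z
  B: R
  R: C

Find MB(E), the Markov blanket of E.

Parents of E: N, S, X.
Children of E: G, M, W, Z.
Co-parents of E (other parents of its children):
  parents(Z) \ {E} = {R, S}.
  W also has parents C, N, S, X, Z.
  G's other parents are B, W, Z.
  M's other parents are C, S, Z.
So the Markov blanket of E is {B, C, G, M, N, R, S, W, X, Z}.

{B, C, G, M, N, R, S, W, X, Z}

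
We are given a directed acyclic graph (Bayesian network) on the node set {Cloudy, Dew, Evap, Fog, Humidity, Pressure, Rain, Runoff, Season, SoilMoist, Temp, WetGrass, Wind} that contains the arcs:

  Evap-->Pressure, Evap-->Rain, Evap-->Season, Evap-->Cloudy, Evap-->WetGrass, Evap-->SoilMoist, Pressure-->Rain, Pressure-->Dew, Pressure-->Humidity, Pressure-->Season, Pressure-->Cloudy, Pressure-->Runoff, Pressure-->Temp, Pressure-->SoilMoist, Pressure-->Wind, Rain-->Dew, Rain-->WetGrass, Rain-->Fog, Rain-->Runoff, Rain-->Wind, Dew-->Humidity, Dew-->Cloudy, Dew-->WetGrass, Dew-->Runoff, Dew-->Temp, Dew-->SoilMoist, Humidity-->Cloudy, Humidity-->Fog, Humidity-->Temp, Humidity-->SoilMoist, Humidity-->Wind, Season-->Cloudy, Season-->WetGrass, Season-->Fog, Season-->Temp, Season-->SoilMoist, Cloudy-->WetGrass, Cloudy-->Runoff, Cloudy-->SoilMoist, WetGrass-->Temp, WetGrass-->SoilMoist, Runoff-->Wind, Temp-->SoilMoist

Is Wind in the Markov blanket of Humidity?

Yes

Wind is a child of Humidity.
So Wind ∈ MB(Humidity).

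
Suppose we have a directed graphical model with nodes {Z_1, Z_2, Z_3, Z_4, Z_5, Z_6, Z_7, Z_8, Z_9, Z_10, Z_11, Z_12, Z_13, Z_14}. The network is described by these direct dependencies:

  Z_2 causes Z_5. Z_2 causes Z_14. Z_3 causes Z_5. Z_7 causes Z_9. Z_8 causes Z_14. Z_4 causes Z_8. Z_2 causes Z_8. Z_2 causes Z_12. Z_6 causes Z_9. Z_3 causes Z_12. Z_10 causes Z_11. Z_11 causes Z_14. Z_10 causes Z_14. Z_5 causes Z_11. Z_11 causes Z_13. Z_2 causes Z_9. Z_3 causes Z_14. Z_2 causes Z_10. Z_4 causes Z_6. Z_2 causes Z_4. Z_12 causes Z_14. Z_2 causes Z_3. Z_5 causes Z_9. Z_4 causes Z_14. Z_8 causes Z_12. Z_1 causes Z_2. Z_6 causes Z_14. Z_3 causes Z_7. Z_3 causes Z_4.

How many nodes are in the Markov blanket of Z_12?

Parents of Z_12: Z_2, Z_3, Z_8.
Z_12's children: Z_14.
Other parents of Z_12's children:
  Z_14 also has parents Z_2, Z_3, Z_4, Z_6, Z_8, Z_10, Z_11.
MB(Z_12) = {Z_2, Z_3, Z_4, Z_6, Z_8, Z_10, Z_11, Z_14}, which has 8 nodes.

8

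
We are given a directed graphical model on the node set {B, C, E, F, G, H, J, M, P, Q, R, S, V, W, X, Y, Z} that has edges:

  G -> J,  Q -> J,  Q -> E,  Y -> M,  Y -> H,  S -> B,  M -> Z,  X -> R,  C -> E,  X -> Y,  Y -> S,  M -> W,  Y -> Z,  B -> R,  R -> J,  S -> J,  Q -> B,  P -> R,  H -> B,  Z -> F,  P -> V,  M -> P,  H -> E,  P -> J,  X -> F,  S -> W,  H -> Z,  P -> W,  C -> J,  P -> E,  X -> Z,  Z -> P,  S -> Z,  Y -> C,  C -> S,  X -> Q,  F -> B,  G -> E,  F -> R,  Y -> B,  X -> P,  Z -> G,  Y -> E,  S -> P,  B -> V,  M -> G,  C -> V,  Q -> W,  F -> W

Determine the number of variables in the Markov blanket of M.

M's children: G, P, W, Z.
Parents of M: Y.
Co-parents of M (other parents of its children):
  Z's other parents are H, S, X, Y.
  G's other parent is Z.
  P's other parents are S, X, Z.
  W's other parents are F, P, Q, S.
MB(M) = {F, G, H, P, Q, S, W, X, Y, Z}, which has 10 nodes.

10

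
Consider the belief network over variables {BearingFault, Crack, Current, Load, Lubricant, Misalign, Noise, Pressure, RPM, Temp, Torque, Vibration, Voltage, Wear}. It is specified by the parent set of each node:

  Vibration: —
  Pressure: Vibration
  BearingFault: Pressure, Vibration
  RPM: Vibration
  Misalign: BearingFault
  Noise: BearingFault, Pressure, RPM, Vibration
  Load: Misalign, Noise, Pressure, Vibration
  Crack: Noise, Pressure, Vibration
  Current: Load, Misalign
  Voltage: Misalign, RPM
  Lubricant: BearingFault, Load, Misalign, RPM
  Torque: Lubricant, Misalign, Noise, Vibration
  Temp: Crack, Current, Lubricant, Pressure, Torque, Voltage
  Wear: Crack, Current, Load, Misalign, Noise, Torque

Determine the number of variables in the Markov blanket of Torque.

Recall MB(v) = parents ∪ children ∪ spouses, where spouses are the other parents of v's children.
Torque's parents: Lubricant, Misalign, Noise, Vibration.
Children of Torque: Temp, Wear.
Co-parents of Torque (other parents of its children):
  Temp: Crack, Current, Lubricant, Pressure, Voltage
  Wear: Crack, Current, Load, Misalign, Noise
MB(Torque) = {Crack, Current, Load, Lubricant, Misalign, Noise, Pressure, Temp, Vibration, Voltage, Wear}, which has 11 nodes.

11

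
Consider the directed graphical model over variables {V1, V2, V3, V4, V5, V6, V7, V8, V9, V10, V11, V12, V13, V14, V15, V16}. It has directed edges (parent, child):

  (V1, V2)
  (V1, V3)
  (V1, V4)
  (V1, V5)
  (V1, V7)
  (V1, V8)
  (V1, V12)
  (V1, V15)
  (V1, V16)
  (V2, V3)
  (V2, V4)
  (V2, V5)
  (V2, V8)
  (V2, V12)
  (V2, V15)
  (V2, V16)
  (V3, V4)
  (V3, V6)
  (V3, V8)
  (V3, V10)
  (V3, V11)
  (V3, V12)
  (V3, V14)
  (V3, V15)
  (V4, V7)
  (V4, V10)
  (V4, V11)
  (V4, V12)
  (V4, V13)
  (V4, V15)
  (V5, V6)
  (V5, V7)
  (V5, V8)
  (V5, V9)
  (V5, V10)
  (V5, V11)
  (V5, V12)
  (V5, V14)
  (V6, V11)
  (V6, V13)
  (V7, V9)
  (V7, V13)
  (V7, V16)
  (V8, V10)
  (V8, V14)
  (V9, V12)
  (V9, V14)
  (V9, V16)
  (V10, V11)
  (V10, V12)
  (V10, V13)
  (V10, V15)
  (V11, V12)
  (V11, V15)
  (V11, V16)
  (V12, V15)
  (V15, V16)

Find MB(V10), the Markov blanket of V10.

V10's children: V11, V12, V13, V15.
Pa(V10) = {V3, V4, V5, V8}.
Parents of each child, excluding V10:
  V11 also has parents V3, V4, V5, V6.
  V12's other parents are V1, V2, V3, V4, V5, V9, V11.
  parents(V13) \ {V10} = {V4, V6, V7}.
  V15 also has parents V1, V2, V3, V4, V11, V12.
MB(V10) = {V1, V2, V3, V4, V5, V6, V7, V8, V9, V11, V12, V13, V15}.

{V1, V2, V3, V4, V5, V6, V7, V8, V9, V11, V12, V13, V15}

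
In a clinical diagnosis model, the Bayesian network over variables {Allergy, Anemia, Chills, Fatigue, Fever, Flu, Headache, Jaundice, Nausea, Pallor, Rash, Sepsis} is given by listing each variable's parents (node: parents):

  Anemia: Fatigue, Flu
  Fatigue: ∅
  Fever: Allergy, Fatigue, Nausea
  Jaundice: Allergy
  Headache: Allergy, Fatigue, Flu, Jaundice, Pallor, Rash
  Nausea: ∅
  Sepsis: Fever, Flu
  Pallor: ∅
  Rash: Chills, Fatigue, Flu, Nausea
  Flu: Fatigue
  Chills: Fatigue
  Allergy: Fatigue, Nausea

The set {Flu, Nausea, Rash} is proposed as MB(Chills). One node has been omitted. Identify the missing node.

Fatigue

Pa(Chills) = {Fatigue}.
Children of Chills: Rash.
For each child, the remaining parents (spouses of Chills):
  Rash also has parents Fatigue, Flu, Nausea.
MB(Chills) = {Fatigue, Flu, Nausea, Rash}.
Comparing with the claimed set, Fatigue is missing.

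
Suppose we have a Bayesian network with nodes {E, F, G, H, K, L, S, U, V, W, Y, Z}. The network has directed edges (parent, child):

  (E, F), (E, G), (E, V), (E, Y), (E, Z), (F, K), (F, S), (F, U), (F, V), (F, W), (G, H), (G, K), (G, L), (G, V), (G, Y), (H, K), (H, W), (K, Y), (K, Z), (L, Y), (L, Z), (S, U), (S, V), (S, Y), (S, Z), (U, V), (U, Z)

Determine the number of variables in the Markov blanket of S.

9

Recall MB(v) = parents ∪ children ∪ spouses, where spouses are the other parents of v's children.
Parents of S: F.
Ch(S) = {U, V, Y, Z}.
Parents of each child, excluding S:
  parents(U) \ {S} = {F}.
  parents(V) \ {S} = {E, F, G, U}.
  parents(Y) \ {S} = {E, G, K, L}.
  Z also has parents E, K, L, U.
MB(S) = {E, F, G, K, L, U, V, Y, Z}, which has 9 nodes.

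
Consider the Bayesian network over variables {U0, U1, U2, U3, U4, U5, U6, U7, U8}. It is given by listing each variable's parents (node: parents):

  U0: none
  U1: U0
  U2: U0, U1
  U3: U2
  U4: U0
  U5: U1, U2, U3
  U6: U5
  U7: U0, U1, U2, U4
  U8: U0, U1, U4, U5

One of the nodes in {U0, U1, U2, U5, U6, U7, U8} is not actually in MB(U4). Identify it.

The Markov blanket of a node is its parents, its children, and the other parents of its children.
U4's children: U7, U8.
Parents of U4: U0.
Other parents of U4's children:
  U7 also has parents U0, U1, U2.
  U8 also has parents U0, U1, U5.
MB(U4) = {U0, U1, U2, U5, U7, U8}.
U6 is neither a parent, child, nor co-parent of U4, so it does not belong.

U6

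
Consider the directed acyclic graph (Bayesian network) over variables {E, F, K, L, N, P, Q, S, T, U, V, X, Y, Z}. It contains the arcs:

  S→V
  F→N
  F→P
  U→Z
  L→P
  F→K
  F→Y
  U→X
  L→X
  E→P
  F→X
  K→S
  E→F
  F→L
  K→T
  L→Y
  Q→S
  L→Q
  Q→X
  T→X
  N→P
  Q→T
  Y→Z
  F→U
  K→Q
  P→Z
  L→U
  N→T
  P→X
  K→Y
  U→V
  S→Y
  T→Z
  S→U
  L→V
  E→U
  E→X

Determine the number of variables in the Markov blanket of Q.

10

Recall MB(v) = parents ∪ children ∪ spouses, where spouses are the other parents of v's children.
Ch(Q) = {S, T, X}.
Q's parents: K, L.
Co-parents of Q (other parents of its children):
  S: K
  T: K, N
  X: E, F, L, P, T, U
MB(Q) = {E, F, K, L, N, P, S, T, U, X}, which has 10 nodes.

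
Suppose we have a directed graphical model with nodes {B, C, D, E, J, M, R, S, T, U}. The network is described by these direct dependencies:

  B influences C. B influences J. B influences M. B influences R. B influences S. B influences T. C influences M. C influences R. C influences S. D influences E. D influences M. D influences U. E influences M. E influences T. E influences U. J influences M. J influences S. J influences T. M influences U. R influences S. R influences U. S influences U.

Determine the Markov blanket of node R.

{B, C, D, E, J, M, S, U}

R's parents: B, C.
Ch(R) = {S, U}.
Co-parents of R (other parents of its children):
  parents(S) \ {R} = {B, C, J}.
  parents(U) \ {R} = {D, E, M, S}.
Union: {B, C} ∪ {S, U} ∪ {B, C, D, E, J, M, S} = {B, C, D, E, J, M, S, U}.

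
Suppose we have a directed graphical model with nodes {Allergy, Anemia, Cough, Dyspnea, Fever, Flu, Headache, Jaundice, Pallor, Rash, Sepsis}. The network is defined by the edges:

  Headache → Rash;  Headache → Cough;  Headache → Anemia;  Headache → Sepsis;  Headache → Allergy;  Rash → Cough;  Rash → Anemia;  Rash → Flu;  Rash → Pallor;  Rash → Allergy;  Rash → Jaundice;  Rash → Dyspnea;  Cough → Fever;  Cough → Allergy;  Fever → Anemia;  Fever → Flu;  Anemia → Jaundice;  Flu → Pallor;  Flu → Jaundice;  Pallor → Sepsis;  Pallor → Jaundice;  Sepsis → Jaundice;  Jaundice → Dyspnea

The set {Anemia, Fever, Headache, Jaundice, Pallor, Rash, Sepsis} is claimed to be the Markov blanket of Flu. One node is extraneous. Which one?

Headache

Ch(Flu) = {Jaundice, Pallor}.
Parents of Flu: Fever, Rash.
Other parents of Flu's children:
  parents(Pallor) \ {Flu} = {Rash}.
  Jaundice also has parents Anemia, Pallor, Rash, Sepsis.
MB(Flu) = {Anemia, Fever, Jaundice, Pallor, Rash, Sepsis}.
Headache is neither a parent, child, nor co-parent of Flu, so it does not belong.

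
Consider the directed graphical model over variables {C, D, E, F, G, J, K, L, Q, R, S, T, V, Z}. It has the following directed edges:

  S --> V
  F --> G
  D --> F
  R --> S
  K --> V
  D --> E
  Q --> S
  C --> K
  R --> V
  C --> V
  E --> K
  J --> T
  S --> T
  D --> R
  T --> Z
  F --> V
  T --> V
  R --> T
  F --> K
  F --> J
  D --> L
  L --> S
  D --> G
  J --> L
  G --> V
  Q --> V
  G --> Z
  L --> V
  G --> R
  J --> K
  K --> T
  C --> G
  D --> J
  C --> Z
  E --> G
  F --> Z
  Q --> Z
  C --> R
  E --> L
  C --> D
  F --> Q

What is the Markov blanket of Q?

A node's Markov blanket = Pa ∪ Ch ∪ (parents of Ch other than the node itself).
Q has parent F.
Q has children S, V, Z.
Co-parents of Q (other parents of its children):
  S's other parents are L, R.
  V also has parents C, F, G, K, L, R, S, T.
  Z also has parents C, F, G, T.
Taking the union gives {C, F, G, K, L, R, S, T, V, Z}.

{C, F, G, K, L, R, S, T, V, Z}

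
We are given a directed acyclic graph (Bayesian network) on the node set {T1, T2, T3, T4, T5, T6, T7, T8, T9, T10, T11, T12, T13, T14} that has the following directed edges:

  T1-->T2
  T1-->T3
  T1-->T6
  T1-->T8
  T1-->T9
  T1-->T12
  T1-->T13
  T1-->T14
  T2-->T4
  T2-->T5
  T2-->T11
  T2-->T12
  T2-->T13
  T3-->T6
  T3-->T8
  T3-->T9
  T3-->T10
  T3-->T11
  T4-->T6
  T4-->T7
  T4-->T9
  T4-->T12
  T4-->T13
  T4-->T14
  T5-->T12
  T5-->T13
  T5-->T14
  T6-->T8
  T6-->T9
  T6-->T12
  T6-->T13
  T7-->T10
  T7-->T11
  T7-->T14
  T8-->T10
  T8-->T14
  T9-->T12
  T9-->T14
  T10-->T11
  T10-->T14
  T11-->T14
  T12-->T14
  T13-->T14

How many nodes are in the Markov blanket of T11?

12

By definition, MB(T11) is built from T11's parents, T11's children, and the co-parents of T11.
T11 has parents T2, T3, T7, T10.
Children of T11: T14.
For each child, the remaining parents (spouses of T11):
  parents(T14) \ {T11} = {T1, T4, T5, T7, T8, T9, T10, T12, T13}.
MB(T11) = {T1, T2, T3, T4, T5, T7, T8, T9, T10, T12, T13, T14}, which has 12 nodes.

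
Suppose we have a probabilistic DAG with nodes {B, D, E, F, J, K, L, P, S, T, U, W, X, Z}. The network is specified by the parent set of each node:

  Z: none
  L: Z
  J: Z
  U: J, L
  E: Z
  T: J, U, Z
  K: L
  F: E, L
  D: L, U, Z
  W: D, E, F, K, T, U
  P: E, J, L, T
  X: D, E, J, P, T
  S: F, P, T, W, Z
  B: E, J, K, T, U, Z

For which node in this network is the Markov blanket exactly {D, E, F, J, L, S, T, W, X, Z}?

P

The target node must have every member of {D, E, F, J, L, S, T, W, X, Z} as a parent, child, or co-parent, and no others.
Parents of P: E, J, L, T; children: S, X; co-parents: D, E, F, J, T, W, Z.
These exactly cover the given set, so the node is P.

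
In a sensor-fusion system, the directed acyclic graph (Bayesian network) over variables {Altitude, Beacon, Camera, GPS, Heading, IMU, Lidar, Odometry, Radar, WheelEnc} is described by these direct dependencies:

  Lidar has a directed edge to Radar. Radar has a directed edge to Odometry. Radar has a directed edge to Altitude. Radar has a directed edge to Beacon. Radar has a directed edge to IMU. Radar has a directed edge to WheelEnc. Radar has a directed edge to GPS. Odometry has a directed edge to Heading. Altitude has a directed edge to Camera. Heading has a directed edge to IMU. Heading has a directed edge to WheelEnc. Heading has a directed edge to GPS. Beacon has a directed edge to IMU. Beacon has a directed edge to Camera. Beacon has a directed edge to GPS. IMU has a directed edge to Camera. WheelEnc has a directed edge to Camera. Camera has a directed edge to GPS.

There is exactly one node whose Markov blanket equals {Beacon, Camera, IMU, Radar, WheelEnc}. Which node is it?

The target node must have every member of {Beacon, Camera, IMU, Radar, WheelEnc} as a parent, child, or co-parent, and no others.
Parents of Altitude: Radar; children: Camera; co-parents: Beacon, IMU, WheelEnc.
These exactly cover the given set, so the node is Altitude.

Altitude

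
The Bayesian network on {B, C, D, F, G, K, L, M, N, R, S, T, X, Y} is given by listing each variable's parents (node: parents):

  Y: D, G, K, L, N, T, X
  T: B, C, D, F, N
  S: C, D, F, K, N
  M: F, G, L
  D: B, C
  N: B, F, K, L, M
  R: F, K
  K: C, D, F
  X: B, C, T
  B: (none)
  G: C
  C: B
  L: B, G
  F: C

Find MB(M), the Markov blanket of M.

Children of M: N.
M's parents: F, G, L.
Other parents of M's children:
  N: B, F, K, L
Taking the union gives {B, F, G, K, L, N}.

{B, F, G, K, L, N}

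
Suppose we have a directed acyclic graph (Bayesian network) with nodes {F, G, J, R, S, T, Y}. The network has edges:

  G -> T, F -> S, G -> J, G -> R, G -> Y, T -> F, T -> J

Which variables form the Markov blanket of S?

{F}

A node's Markov blanket = Pa ∪ Ch ∪ (parents of Ch other than the node itself).
Parents of S: F.
Ch(S) = {}.
With no children, S has no spouses; the co-parent set is empty.
So the Markov blanket of S is {F}.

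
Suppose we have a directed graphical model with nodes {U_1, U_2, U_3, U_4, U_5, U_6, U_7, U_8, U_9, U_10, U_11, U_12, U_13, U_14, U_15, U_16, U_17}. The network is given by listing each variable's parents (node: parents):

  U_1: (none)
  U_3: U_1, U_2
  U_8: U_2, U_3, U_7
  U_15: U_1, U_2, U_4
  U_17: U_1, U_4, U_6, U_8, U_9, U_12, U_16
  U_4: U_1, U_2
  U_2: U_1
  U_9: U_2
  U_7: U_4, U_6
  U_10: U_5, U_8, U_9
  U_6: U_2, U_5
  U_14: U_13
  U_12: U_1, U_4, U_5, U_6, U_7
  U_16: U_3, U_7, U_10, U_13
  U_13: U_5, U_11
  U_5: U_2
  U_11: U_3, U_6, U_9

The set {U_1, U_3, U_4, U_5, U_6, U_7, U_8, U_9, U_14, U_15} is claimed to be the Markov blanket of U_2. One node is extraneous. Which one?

U_14

Ch(U_2) = {U_3, U_4, U_5, U_6, U_8, U_9, U_15}.
Pa(U_2) = {U_1}.
Co-parents of U_2 (other parents of its children):
  parents(U_3) \ {U_2} = {U_1}.
  U_4 also has parent U_1.
  U_5 has no other parent.
  U_6 also has parent U_5.
  U_8 also has parents U_3, U_7.
  U_9 has no other parent.
  U_15 also has parents U_1, U_4.
MB(U_2) = {U_1, U_3, U_4, U_5, U_6, U_7, U_8, U_9, U_15}.
U_14 is neither a parent, child, nor co-parent of U_2, so it does not belong.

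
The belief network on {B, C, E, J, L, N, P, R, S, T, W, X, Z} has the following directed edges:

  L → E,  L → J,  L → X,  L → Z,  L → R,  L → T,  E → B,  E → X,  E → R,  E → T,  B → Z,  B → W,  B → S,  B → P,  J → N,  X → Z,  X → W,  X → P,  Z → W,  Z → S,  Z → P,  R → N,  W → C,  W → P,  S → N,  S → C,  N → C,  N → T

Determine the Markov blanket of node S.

{B, C, J, N, R, W, Z}

Recall MB(v) = parents ∪ children ∪ spouses, where spouses are the other parents of v's children.
S has children C, N.
S's parents: B, Z.
For each child, the remaining parents (spouses of S):
  N's other parents are J, R.
  C's other parents are N, W.
Union: {B, Z} ∪ {C, N} ∪ {J, N, R, W} = {B, C, J, N, R, W, Z}.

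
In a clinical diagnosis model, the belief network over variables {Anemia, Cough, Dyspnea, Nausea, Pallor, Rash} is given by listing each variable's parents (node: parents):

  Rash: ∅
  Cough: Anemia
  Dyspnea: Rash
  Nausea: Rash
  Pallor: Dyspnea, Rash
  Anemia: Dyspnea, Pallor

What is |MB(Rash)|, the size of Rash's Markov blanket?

A node's Markov blanket = Pa ∪ Ch ∪ (parents of Ch other than the node itself).
Rash has no parents.
Rash has children Dyspnea, Nausea, Pallor.
Co-parents of Rash (other parents of its children):
  Dyspnea: —
  Nausea: —
  Pallor: Dyspnea
MB(Rash) = {Dyspnea, Nausea, Pallor}, which has 3 nodes.

3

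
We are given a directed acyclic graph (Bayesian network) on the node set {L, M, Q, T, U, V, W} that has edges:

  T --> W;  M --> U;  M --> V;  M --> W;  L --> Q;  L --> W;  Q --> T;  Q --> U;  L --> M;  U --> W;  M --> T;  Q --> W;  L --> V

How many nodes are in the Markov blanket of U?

Recall MB(v) = parents ∪ children ∪ spouses, where spouses are the other parents of v's children.
U has parents M, Q.
U has child W.
For each child, the remaining parents (spouses of U):
  parents(W) \ {U} = {L, M, Q, T}.
MB(U) = {L, M, Q, T, W}, which has 5 nodes.

5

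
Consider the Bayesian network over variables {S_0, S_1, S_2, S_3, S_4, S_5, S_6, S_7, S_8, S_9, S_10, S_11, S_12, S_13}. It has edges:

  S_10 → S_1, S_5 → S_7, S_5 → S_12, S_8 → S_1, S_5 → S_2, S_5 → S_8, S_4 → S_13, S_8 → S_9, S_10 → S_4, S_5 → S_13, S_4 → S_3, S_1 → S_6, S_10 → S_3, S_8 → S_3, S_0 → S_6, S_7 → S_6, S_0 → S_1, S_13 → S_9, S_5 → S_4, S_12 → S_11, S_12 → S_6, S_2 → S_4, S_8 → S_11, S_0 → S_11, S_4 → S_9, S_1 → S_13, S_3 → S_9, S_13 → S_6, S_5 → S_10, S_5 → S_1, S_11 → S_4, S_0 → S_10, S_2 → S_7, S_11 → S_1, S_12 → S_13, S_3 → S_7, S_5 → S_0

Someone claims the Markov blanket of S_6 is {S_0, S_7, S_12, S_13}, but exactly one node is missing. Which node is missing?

S_1

The Markov blanket of a node is its parents, its children, and the other parents of its children.
Pa(S_6) = {S_0, S_1, S_7, S_12, S_13}.
Ch(S_6) = {}.
With no children, S_6 has no spouses; the co-parent set is empty.
MB(S_6) = {S_0, S_1, S_7, S_12, S_13}.
Comparing with the claimed set, S_1 is missing.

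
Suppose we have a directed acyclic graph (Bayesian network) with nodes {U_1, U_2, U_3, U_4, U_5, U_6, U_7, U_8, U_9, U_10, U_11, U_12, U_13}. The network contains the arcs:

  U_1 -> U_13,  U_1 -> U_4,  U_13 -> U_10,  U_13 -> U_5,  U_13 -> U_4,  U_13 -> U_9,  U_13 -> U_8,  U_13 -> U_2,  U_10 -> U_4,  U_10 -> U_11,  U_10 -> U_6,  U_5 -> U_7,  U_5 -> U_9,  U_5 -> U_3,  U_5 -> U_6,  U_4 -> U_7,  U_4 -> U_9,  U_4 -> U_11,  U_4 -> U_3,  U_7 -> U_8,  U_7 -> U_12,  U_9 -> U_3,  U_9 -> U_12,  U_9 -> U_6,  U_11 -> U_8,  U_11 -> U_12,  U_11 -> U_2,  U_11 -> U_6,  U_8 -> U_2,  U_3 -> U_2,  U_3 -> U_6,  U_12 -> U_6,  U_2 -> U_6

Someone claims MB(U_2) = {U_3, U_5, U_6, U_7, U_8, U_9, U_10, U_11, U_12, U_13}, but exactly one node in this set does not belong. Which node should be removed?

The Markov blanket of a node is its parents, its children, and the other parents of its children.
U_2 has parents U_3, U_8, U_11, U_13.
U_2 has child U_6.
For each child, the remaining parents (spouses of U_2):
  U_6's other parents are U_3, U_5, U_9, U_10, U_11, U_12.
MB(U_2) = {U_3, U_5, U_6, U_8, U_9, U_10, U_11, U_12, U_13}.
U_7 is neither a parent, child, nor co-parent of U_2, so it does not belong.

U_7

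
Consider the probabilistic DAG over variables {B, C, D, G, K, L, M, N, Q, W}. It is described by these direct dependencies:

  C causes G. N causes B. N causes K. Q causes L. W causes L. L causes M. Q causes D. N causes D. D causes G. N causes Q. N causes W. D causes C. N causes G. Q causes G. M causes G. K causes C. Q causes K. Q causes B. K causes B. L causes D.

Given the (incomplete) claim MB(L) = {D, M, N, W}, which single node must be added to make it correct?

Q

Pa(L) = {Q, W}.
Children of L: D, M.
Other parents of L's children:
  M: no additional parents.
  D also has parents N, Q.
MB(L) = {D, M, N, Q, W}.
Comparing with the claimed set, Q is missing.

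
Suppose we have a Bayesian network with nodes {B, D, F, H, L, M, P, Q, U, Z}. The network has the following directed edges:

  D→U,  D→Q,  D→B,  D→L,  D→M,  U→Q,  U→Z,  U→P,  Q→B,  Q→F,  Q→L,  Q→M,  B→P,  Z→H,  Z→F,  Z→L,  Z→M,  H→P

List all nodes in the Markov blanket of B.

Recall MB(v) = parents ∪ children ∪ spouses, where spouses are the other parents of v's children.
Pa(B) = {D, Q}.
Ch(B) = {P}.
Parents of each child, excluding B:
  P also has parents H, U.
Union: {D, Q} ∪ {P} ∪ {H, U} = {D, H, P, Q, U}.

{D, H, P, Q, U}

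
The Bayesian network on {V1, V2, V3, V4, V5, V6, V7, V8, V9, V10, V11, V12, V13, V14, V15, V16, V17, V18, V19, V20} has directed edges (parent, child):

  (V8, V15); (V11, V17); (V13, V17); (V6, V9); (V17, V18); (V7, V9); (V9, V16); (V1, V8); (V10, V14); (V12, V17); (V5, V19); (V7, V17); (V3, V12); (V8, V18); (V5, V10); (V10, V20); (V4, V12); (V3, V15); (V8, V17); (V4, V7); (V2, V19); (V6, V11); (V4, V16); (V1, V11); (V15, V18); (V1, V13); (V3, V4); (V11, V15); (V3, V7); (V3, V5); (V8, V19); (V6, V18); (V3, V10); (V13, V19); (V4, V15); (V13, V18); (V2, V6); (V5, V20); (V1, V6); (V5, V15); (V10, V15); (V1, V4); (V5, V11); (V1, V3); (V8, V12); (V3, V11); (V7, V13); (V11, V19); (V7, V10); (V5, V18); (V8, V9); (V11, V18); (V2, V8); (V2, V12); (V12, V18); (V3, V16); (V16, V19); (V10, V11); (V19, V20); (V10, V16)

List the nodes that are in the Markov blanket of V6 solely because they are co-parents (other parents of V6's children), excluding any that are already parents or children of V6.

Children of V6: V9, V11, V18.
  V9 also has parents V7, V8.
  V11 also has parents V1, V3, V5, V10.
  V18's other parents are V5, V8, V11, V12, V13, V15, V17.
Excluding nodes already adjacent to V6 (V1, V2, V9, V11, V18), the co-parent-only contribution is {V3, V5, V7, V8, V10, V12, V13, V15, V17}.

{V3, V5, V7, V8, V10, V12, V13, V15, V17}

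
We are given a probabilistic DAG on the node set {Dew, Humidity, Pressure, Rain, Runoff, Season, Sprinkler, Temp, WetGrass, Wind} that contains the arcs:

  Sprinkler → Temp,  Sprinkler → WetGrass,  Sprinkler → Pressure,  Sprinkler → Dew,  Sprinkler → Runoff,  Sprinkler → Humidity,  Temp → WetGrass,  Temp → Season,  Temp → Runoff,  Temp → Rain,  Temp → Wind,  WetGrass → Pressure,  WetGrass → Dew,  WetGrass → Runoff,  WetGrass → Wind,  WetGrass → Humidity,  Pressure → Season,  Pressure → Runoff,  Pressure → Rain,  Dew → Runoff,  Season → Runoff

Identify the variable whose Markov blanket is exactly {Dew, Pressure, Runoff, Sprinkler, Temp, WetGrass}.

The target node must have every member of {Dew, Pressure, Runoff, Sprinkler, Temp, WetGrass} as a parent, child, or co-parent, and no others.
Parents of Season: Pressure, Temp; children: Runoff; co-parents: Dew, Pressure, Sprinkler, Temp, WetGrass.
These exactly cover the given set, so the node is Season.

Season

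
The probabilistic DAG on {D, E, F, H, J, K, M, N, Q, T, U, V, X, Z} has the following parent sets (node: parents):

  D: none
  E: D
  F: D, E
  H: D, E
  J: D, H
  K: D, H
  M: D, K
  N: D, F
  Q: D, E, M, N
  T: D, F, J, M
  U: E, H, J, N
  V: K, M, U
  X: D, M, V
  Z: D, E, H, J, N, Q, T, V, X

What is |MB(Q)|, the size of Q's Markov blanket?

10

Q's parents: D, E, M, N.
Children of Q: Z.
For each child, the remaining parents (spouses of Q):
  Z: D, E, H, J, N, T, V, X
MB(Q) = {D, E, H, J, M, N, T, V, X, Z}, which has 10 nodes.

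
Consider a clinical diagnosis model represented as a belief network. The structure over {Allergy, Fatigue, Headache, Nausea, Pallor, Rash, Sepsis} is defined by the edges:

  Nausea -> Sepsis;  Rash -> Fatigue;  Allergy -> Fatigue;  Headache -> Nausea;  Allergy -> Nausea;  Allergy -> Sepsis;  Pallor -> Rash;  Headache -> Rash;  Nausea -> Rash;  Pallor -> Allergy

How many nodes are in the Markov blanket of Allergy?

Allergy's parents: Pallor.
Ch(Allergy) = {Fatigue, Nausea, Sepsis}.
Other parents of Allergy's children:
  Nausea: Headache
  Sepsis: Nausea
  Fatigue: Rash
MB(Allergy) = {Fatigue, Headache, Nausea, Pallor, Rash, Sepsis}, which has 6 nodes.

6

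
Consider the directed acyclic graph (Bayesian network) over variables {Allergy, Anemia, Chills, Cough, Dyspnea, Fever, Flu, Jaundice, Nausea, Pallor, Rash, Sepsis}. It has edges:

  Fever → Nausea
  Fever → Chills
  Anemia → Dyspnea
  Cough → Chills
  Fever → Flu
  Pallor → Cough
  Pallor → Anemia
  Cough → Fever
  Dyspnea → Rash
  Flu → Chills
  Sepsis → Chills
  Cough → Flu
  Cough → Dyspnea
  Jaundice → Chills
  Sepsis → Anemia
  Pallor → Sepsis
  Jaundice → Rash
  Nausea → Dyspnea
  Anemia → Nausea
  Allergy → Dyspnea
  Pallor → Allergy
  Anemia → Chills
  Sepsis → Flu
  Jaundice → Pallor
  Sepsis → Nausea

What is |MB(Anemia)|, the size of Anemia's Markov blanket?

10

Recall MB(v) = parents ∪ children ∪ spouses, where spouses are the other parents of v's children.
Parents of Anemia: Pallor, Sepsis.
Anemia's children: Chills, Dyspnea, Nausea.
For each child, the remaining parents (spouses of Anemia):
  Nausea: Fever, Sepsis
  Dyspnea: Allergy, Cough, Nausea
  Chills: Cough, Fever, Flu, Jaundice, Sepsis
MB(Anemia) = {Allergy, Chills, Cough, Dyspnea, Fever, Flu, Jaundice, Nausea, Pallor, Sepsis}, which has 10 nodes.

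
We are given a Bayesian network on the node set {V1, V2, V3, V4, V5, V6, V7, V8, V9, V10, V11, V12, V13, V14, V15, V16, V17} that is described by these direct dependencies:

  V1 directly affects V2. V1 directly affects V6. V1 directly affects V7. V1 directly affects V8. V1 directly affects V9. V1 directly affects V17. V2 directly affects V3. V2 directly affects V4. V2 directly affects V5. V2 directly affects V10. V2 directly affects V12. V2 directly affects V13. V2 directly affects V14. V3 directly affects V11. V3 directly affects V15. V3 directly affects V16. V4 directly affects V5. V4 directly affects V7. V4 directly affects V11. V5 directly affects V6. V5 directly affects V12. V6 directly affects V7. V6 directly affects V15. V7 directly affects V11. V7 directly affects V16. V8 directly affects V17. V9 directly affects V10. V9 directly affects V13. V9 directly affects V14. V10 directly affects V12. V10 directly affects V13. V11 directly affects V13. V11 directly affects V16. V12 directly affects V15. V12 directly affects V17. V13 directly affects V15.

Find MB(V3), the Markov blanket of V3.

Pa(V3) = {V2}.
Ch(V3) = {V11, V15, V16}.
Parents of each child, excluding V3:
  parents(V11) \ {V3} = {V4, V7}.
  V15's other parents are V6, V12, V13.
  V16's other parents are V7, V11.
MB(V3) = {V2, V4, V6, V7, V11, V12, V13, V15, V16}.

{V2, V4, V6, V7, V11, V12, V13, V15, V16}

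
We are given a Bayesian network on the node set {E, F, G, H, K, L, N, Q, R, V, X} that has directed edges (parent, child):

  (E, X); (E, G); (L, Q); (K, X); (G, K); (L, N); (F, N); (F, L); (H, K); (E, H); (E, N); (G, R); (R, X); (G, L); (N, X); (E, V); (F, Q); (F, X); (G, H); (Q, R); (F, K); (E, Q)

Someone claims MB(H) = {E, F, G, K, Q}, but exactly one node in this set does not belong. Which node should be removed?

Q

H's parents: E, G.
H has child K.
Co-parents of H (other parents of its children):
  K: F, G
MB(H) = {E, F, G, K}.
Q is neither a parent, child, nor co-parent of H, so it does not belong.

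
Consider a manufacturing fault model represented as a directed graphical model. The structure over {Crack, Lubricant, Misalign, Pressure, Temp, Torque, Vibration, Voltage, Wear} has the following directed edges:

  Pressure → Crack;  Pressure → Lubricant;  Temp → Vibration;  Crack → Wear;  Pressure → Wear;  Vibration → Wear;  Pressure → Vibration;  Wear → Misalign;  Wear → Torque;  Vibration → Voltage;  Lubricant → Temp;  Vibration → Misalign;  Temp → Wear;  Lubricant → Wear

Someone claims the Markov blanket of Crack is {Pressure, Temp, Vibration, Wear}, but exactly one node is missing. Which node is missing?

Ch(Crack) = {Wear}.
Pa(Crack) = {Pressure}.
For each child, the remaining parents (spouses of Crack):
  Wear: Lubricant, Pressure, Temp, Vibration
MB(Crack) = {Lubricant, Pressure, Temp, Vibration, Wear}.
Comparing with the claimed set, Lubricant is missing.

Lubricant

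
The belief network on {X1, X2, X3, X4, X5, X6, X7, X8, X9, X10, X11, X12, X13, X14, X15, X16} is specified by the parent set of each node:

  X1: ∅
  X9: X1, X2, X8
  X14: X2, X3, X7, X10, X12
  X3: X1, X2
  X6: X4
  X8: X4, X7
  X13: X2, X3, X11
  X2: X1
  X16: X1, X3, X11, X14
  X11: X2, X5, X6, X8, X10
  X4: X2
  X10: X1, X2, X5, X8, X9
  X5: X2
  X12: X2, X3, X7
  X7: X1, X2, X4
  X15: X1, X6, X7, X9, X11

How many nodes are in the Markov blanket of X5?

7

A node's Markov blanket = Pa ∪ Ch ∪ (parents of Ch other than the node itself).
Pa(X5) = {X2}.
X5 has children X10, X11.
Co-parents of X5 (other parents of its children):
  X10 also has parents X1, X2, X8, X9.
  X11 also has parents X2, X6, X8, X10.
MB(X5) = {X1, X2, X6, X8, X9, X10, X11}, which has 7 nodes.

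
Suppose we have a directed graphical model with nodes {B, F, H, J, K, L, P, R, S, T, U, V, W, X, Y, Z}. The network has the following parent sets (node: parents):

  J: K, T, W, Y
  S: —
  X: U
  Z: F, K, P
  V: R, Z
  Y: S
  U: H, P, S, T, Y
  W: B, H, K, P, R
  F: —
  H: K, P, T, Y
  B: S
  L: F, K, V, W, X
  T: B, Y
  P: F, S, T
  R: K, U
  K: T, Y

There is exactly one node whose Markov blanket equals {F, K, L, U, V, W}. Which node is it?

X

The target node must have every member of {F, K, L, U, V, W} as a parent, child, or co-parent, and no others.
Parents of X: U; children: L; co-parents: F, K, V, W.
These exactly cover the given set, so the node is X.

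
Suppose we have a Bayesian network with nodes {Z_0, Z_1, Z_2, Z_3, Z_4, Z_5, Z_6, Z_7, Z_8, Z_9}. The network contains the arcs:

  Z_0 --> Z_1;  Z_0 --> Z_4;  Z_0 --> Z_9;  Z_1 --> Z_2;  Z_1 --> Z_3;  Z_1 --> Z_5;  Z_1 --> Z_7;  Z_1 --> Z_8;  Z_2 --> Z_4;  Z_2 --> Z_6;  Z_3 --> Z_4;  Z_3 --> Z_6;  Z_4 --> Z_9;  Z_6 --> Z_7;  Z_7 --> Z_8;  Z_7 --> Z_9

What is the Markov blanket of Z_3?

{Z_0, Z_1, Z_2, Z_4, Z_6}

A node's Markov blanket = Pa ∪ Ch ∪ (parents of Ch other than the node itself).
Z_3 has children Z_4, Z_6.
Z_3 has parent Z_1.
For each child, the remaining parents (spouses of Z_3):
  Z_4: Z_0, Z_2
  Z_6: Z_2
Union: {Z_1} ∪ {Z_4, Z_6} ∪ {Z_0, Z_2} = {Z_0, Z_1, Z_2, Z_4, Z_6}.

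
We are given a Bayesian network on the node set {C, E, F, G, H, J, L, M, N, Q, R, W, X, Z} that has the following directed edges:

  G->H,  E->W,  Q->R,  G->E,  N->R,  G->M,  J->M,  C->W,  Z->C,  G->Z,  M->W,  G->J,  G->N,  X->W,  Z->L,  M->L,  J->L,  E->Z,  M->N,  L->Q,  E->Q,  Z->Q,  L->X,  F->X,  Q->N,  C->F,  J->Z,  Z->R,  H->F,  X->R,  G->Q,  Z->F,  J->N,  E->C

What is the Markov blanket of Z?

{C, E, F, G, H, J, L, M, N, Q, R, X}

Recall MB(v) = parents ∪ children ∪ spouses, where spouses are the other parents of v's children.
Parents of Z: E, G, J.
Children of Z: C, F, L, Q, R.
Other parents of Z's children:
  parents(L) \ {Z} = {J, M}.
  C also has parent E.
  F's other parents are C, H.
  Q's other parents are E, G, L.
  parents(R) \ {Z} = {N, Q, X}.
Union: {E, G, J} ∪ {C, F, L, Q, R} ∪ {C, E, G, H, J, L, M, N, Q, X} = {C, E, F, G, H, J, L, M, N, Q, R, X}.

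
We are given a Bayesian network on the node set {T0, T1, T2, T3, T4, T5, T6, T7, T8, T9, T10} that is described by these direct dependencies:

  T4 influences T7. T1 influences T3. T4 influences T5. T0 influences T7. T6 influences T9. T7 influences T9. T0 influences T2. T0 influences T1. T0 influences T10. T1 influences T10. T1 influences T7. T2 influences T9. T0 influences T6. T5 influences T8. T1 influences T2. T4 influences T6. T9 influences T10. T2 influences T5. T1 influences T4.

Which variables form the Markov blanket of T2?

{T0, T1, T4, T5, T6, T7, T9}

T2 has parents T0, T1.
Children of T2: T5, T9.
Co-parents of T2 (other parents of its children):
  T5 also has parent T4.
  T9's other parents are T6, T7.
MB(T2) = {T0, T1, T4, T5, T6, T7, T9}.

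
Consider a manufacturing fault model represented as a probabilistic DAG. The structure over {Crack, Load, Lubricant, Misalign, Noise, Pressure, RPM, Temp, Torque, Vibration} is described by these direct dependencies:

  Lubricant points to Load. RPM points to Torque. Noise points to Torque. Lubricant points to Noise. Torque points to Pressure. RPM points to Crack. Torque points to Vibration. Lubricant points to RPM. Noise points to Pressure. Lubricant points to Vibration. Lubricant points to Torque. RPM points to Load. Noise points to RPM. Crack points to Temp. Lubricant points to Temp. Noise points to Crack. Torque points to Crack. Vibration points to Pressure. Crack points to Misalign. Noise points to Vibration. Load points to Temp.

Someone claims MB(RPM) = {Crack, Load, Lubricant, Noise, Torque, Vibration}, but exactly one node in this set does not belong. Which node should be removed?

Vibration

Pa(RPM) = {Lubricant, Noise}.
Children of RPM: Crack, Load, Torque.
For each child, the remaining parents (spouses of RPM):
  Torque also has parents Lubricant, Noise.
  Load also has parent Lubricant.
  parents(Crack) \ {RPM} = {Noise, Torque}.
MB(RPM) = {Crack, Load, Lubricant, Noise, Torque}.
Vibration is neither a parent, child, nor co-parent of RPM, so it does not belong.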